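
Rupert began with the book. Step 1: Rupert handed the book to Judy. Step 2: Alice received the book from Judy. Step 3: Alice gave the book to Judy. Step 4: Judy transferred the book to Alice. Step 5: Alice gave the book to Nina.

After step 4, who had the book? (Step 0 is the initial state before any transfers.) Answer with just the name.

Tracking the book holder through step 4:
After step 0 (start): Rupert
After step 1: Judy
After step 2: Alice
After step 3: Judy
After step 4: Alice

At step 4, the holder is Alice.

Answer: Alice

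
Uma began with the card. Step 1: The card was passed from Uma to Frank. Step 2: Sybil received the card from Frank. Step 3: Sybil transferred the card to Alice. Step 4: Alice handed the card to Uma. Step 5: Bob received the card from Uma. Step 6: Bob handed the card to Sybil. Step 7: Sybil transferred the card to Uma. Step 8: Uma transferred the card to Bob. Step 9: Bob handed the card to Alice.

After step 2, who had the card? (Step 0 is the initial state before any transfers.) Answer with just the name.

Tracking the card holder through step 2:
After step 0 (start): Uma
After step 1: Frank
After step 2: Sybil

At step 2, the holder is Sybil.

Answer: Sybil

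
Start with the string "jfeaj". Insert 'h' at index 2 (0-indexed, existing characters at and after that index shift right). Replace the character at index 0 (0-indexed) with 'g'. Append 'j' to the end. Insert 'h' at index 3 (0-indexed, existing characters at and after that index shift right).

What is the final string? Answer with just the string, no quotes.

Answer: gfhheajj

Derivation:
Applying each edit step by step:
Start: "jfeaj"
Op 1 (insert 'h' at idx 2): "jfeaj" -> "jfheaj"
Op 2 (replace idx 0: 'j' -> 'g'): "jfheaj" -> "gfheaj"
Op 3 (append 'j'): "gfheaj" -> "gfheajj"
Op 4 (insert 'h' at idx 3): "gfheajj" -> "gfhheajj"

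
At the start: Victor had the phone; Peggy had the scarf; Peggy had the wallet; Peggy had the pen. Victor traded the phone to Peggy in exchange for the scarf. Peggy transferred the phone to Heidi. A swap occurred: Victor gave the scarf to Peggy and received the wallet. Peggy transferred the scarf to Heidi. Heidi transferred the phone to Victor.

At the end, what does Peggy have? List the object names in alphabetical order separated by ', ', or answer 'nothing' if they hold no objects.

Answer: pen

Derivation:
Tracking all object holders:
Start: phone:Victor, scarf:Peggy, wallet:Peggy, pen:Peggy
Event 1 (swap phone<->scarf: now phone:Peggy, scarf:Victor). State: phone:Peggy, scarf:Victor, wallet:Peggy, pen:Peggy
Event 2 (give phone: Peggy -> Heidi). State: phone:Heidi, scarf:Victor, wallet:Peggy, pen:Peggy
Event 3 (swap scarf<->wallet: now scarf:Peggy, wallet:Victor). State: phone:Heidi, scarf:Peggy, wallet:Victor, pen:Peggy
Event 4 (give scarf: Peggy -> Heidi). State: phone:Heidi, scarf:Heidi, wallet:Victor, pen:Peggy
Event 5 (give phone: Heidi -> Victor). State: phone:Victor, scarf:Heidi, wallet:Victor, pen:Peggy

Final state: phone:Victor, scarf:Heidi, wallet:Victor, pen:Peggy
Peggy holds: pen.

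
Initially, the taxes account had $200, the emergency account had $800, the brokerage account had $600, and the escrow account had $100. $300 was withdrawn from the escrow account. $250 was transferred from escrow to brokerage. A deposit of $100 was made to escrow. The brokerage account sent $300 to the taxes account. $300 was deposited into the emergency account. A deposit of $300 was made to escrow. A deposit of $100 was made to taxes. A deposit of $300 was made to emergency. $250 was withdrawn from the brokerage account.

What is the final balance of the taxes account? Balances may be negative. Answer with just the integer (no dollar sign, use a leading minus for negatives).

Answer: 600

Derivation:
Tracking account balances step by step:
Start: taxes=200, emergency=800, brokerage=600, escrow=100
Event 1 (withdraw 300 from escrow): escrow: 100 - 300 = -200. Balances: taxes=200, emergency=800, brokerage=600, escrow=-200
Event 2 (transfer 250 escrow -> brokerage): escrow: -200 - 250 = -450, brokerage: 600 + 250 = 850. Balances: taxes=200, emergency=800, brokerage=850, escrow=-450
Event 3 (deposit 100 to escrow): escrow: -450 + 100 = -350. Balances: taxes=200, emergency=800, brokerage=850, escrow=-350
Event 4 (transfer 300 brokerage -> taxes): brokerage: 850 - 300 = 550, taxes: 200 + 300 = 500. Balances: taxes=500, emergency=800, brokerage=550, escrow=-350
Event 5 (deposit 300 to emergency): emergency: 800 + 300 = 1100. Balances: taxes=500, emergency=1100, brokerage=550, escrow=-350
Event 6 (deposit 300 to escrow): escrow: -350 + 300 = -50. Balances: taxes=500, emergency=1100, brokerage=550, escrow=-50
Event 7 (deposit 100 to taxes): taxes: 500 + 100 = 600. Balances: taxes=600, emergency=1100, brokerage=550, escrow=-50
Event 8 (deposit 300 to emergency): emergency: 1100 + 300 = 1400. Balances: taxes=600, emergency=1400, brokerage=550, escrow=-50
Event 9 (withdraw 250 from brokerage): brokerage: 550 - 250 = 300. Balances: taxes=600, emergency=1400, brokerage=300, escrow=-50

Final balance of taxes: 600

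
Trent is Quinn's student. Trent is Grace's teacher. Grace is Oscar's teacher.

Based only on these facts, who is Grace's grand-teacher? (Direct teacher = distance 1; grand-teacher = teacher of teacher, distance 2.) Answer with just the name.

Answer: Quinn

Derivation:
Reconstructing the teacher chain from the given facts:
  Quinn -> Trent -> Grace -> Oscar
(each arrow means 'teacher of the next')
Positions in the chain (0 = top):
  position of Quinn: 0
  position of Trent: 1
  position of Grace: 2
  position of Oscar: 3

Grace is at position 2; the grand-teacher is 2 steps up the chain, i.e. position 0: Quinn.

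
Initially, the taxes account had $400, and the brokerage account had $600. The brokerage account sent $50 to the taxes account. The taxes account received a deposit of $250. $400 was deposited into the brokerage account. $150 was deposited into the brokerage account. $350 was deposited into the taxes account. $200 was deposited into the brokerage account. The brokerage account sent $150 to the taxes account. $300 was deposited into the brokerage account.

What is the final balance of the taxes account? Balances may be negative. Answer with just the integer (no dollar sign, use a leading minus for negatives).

Answer: 1200

Derivation:
Tracking account balances step by step:
Start: taxes=400, brokerage=600
Event 1 (transfer 50 brokerage -> taxes): brokerage: 600 - 50 = 550, taxes: 400 + 50 = 450. Balances: taxes=450, brokerage=550
Event 2 (deposit 250 to taxes): taxes: 450 + 250 = 700. Balances: taxes=700, brokerage=550
Event 3 (deposit 400 to brokerage): brokerage: 550 + 400 = 950. Balances: taxes=700, brokerage=950
Event 4 (deposit 150 to brokerage): brokerage: 950 + 150 = 1100. Balances: taxes=700, brokerage=1100
Event 5 (deposit 350 to taxes): taxes: 700 + 350 = 1050. Balances: taxes=1050, brokerage=1100
Event 6 (deposit 200 to brokerage): brokerage: 1100 + 200 = 1300. Balances: taxes=1050, brokerage=1300
Event 7 (transfer 150 brokerage -> taxes): brokerage: 1300 - 150 = 1150, taxes: 1050 + 150 = 1200. Balances: taxes=1200, brokerage=1150
Event 8 (deposit 300 to brokerage): brokerage: 1150 + 300 = 1450. Balances: taxes=1200, brokerage=1450

Final balance of taxes: 1200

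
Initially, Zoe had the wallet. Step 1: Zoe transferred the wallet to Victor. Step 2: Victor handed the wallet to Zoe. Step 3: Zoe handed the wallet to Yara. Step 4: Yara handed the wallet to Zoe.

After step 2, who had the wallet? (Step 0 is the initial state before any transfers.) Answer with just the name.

Answer: Zoe

Derivation:
Tracking the wallet holder through step 2:
After step 0 (start): Zoe
After step 1: Victor
After step 2: Zoe

At step 2, the holder is Zoe.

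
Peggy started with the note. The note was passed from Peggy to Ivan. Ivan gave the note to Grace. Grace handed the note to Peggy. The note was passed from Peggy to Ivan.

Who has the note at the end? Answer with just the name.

Tracking the note through each event:
Start: Peggy has the note.
After event 1: Ivan has the note.
After event 2: Grace has the note.
After event 3: Peggy has the note.
After event 4: Ivan has the note.

Answer: Ivan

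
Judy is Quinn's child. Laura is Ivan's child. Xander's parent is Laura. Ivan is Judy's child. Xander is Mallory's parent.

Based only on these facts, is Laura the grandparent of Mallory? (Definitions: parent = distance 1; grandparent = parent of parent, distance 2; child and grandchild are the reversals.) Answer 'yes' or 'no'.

Reconstructing the parent chain from the given facts:
  Quinn -> Judy -> Ivan -> Laura -> Xander -> Mallory
(each arrow means 'parent of the next')
Positions in the chain (0 = top):
  position of Quinn: 0
  position of Judy: 1
  position of Ivan: 2
  position of Laura: 3
  position of Xander: 4
  position of Mallory: 5

Laura is at position 3, Mallory is at position 5; signed distance (j - i) = 2.
'grandparent' requires j - i = 2. Actual distance is 2, so the relation HOLDS.

Answer: yes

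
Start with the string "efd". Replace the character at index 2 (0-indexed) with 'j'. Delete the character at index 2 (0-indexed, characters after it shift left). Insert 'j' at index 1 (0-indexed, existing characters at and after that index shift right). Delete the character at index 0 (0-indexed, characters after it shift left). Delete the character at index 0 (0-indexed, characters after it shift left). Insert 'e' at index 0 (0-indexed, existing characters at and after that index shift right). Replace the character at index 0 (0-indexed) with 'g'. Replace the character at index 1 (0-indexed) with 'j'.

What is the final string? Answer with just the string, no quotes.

Applying each edit step by step:
Start: "efd"
Op 1 (replace idx 2: 'd' -> 'j'): "efd" -> "efj"
Op 2 (delete idx 2 = 'j'): "efj" -> "ef"
Op 3 (insert 'j' at idx 1): "ef" -> "ejf"
Op 4 (delete idx 0 = 'e'): "ejf" -> "jf"
Op 5 (delete idx 0 = 'j'): "jf" -> "f"
Op 6 (insert 'e' at idx 0): "f" -> "ef"
Op 7 (replace idx 0: 'e' -> 'g'): "ef" -> "gf"
Op 8 (replace idx 1: 'f' -> 'j'): "gf" -> "gj"

Answer: gj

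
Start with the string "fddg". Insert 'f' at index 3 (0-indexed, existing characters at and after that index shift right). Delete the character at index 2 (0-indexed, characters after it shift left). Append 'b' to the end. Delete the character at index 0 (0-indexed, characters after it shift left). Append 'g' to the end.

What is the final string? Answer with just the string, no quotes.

Answer: dfgbg

Derivation:
Applying each edit step by step:
Start: "fddg"
Op 1 (insert 'f' at idx 3): "fddg" -> "fddfg"
Op 2 (delete idx 2 = 'd'): "fddfg" -> "fdfg"
Op 3 (append 'b'): "fdfg" -> "fdfgb"
Op 4 (delete idx 0 = 'f'): "fdfgb" -> "dfgb"
Op 5 (append 'g'): "dfgb" -> "dfgbg"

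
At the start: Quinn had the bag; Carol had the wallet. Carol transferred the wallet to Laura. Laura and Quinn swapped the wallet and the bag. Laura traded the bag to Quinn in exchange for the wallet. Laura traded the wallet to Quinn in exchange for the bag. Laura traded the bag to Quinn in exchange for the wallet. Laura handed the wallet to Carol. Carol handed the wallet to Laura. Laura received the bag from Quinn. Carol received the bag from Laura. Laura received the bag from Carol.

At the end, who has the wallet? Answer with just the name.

Answer: Laura

Derivation:
Tracking all object holders:
Start: bag:Quinn, wallet:Carol
Event 1 (give wallet: Carol -> Laura). State: bag:Quinn, wallet:Laura
Event 2 (swap wallet<->bag: now wallet:Quinn, bag:Laura). State: bag:Laura, wallet:Quinn
Event 3 (swap bag<->wallet: now bag:Quinn, wallet:Laura). State: bag:Quinn, wallet:Laura
Event 4 (swap wallet<->bag: now wallet:Quinn, bag:Laura). State: bag:Laura, wallet:Quinn
Event 5 (swap bag<->wallet: now bag:Quinn, wallet:Laura). State: bag:Quinn, wallet:Laura
Event 6 (give wallet: Laura -> Carol). State: bag:Quinn, wallet:Carol
Event 7 (give wallet: Carol -> Laura). State: bag:Quinn, wallet:Laura
Event 8 (give bag: Quinn -> Laura). State: bag:Laura, wallet:Laura
Event 9 (give bag: Laura -> Carol). State: bag:Carol, wallet:Laura
Event 10 (give bag: Carol -> Laura). State: bag:Laura, wallet:Laura

Final state: bag:Laura, wallet:Laura
The wallet is held by Laura.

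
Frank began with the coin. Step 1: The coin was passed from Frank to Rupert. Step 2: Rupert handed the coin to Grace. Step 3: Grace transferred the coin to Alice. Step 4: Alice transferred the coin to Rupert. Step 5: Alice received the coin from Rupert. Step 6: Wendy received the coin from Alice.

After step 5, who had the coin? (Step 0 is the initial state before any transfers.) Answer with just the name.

Answer: Alice

Derivation:
Tracking the coin holder through step 5:
After step 0 (start): Frank
After step 1: Rupert
After step 2: Grace
After step 3: Alice
After step 4: Rupert
After step 5: Alice

At step 5, the holder is Alice.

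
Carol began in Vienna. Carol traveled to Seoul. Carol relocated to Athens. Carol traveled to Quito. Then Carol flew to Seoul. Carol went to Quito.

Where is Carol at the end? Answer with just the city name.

Tracking Carol's location:
Start: Carol is in Vienna.
After move 1: Vienna -> Seoul. Carol is in Seoul.
After move 2: Seoul -> Athens. Carol is in Athens.
After move 3: Athens -> Quito. Carol is in Quito.
After move 4: Quito -> Seoul. Carol is in Seoul.
After move 5: Seoul -> Quito. Carol is in Quito.

Answer: Quito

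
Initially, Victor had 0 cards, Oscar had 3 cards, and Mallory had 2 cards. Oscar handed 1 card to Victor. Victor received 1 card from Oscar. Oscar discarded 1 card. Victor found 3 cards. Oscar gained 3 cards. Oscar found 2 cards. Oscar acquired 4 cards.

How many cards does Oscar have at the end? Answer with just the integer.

Answer: 9

Derivation:
Tracking counts step by step:
Start: Victor=0, Oscar=3, Mallory=2
Event 1 (Oscar -> Victor, 1): Oscar: 3 -> 2, Victor: 0 -> 1. State: Victor=1, Oscar=2, Mallory=2
Event 2 (Oscar -> Victor, 1): Oscar: 2 -> 1, Victor: 1 -> 2. State: Victor=2, Oscar=1, Mallory=2
Event 3 (Oscar -1): Oscar: 1 -> 0. State: Victor=2, Oscar=0, Mallory=2
Event 4 (Victor +3): Victor: 2 -> 5. State: Victor=5, Oscar=0, Mallory=2
Event 5 (Oscar +3): Oscar: 0 -> 3. State: Victor=5, Oscar=3, Mallory=2
Event 6 (Oscar +2): Oscar: 3 -> 5. State: Victor=5, Oscar=5, Mallory=2
Event 7 (Oscar +4): Oscar: 5 -> 9. State: Victor=5, Oscar=9, Mallory=2

Oscar's final count: 9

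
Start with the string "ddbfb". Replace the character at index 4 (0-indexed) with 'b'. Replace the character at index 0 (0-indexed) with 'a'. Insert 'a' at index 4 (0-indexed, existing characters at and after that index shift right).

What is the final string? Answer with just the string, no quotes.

Applying each edit step by step:
Start: "ddbfb"
Op 1 (replace idx 4: 'b' -> 'b'): "ddbfb" -> "ddbfb"
Op 2 (replace idx 0: 'd' -> 'a'): "ddbfb" -> "adbfb"
Op 3 (insert 'a' at idx 4): "adbfb" -> "adbfab"

Answer: adbfab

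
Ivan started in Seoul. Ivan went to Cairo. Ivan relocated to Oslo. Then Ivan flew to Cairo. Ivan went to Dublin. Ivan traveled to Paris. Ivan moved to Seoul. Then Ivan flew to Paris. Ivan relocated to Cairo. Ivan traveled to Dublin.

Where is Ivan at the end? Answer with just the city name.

Answer: Dublin

Derivation:
Tracking Ivan's location:
Start: Ivan is in Seoul.
After move 1: Seoul -> Cairo. Ivan is in Cairo.
After move 2: Cairo -> Oslo. Ivan is in Oslo.
After move 3: Oslo -> Cairo. Ivan is in Cairo.
After move 4: Cairo -> Dublin. Ivan is in Dublin.
After move 5: Dublin -> Paris. Ivan is in Paris.
After move 6: Paris -> Seoul. Ivan is in Seoul.
After move 7: Seoul -> Paris. Ivan is in Paris.
After move 8: Paris -> Cairo. Ivan is in Cairo.
After move 9: Cairo -> Dublin. Ivan is in Dublin.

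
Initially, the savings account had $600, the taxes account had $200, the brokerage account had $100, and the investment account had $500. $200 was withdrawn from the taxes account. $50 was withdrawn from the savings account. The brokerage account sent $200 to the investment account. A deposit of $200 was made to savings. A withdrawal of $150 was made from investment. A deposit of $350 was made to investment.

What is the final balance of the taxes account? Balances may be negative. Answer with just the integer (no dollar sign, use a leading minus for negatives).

Tracking account balances step by step:
Start: savings=600, taxes=200, brokerage=100, investment=500
Event 1 (withdraw 200 from taxes): taxes: 200 - 200 = 0. Balances: savings=600, taxes=0, brokerage=100, investment=500
Event 2 (withdraw 50 from savings): savings: 600 - 50 = 550. Balances: savings=550, taxes=0, brokerage=100, investment=500
Event 3 (transfer 200 brokerage -> investment): brokerage: 100 - 200 = -100, investment: 500 + 200 = 700. Balances: savings=550, taxes=0, brokerage=-100, investment=700
Event 4 (deposit 200 to savings): savings: 550 + 200 = 750. Balances: savings=750, taxes=0, brokerage=-100, investment=700
Event 5 (withdraw 150 from investment): investment: 700 - 150 = 550. Balances: savings=750, taxes=0, brokerage=-100, investment=550
Event 6 (deposit 350 to investment): investment: 550 + 350 = 900. Balances: savings=750, taxes=0, brokerage=-100, investment=900

Final balance of taxes: 0

Answer: 0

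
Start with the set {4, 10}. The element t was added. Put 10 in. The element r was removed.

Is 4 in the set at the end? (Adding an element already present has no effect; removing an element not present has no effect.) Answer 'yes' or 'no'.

Answer: yes

Derivation:
Tracking the set through each operation:
Start: {10, 4}
Event 1 (add t): added. Set: {10, 4, t}
Event 2 (add 10): already present, no change. Set: {10, 4, t}
Event 3 (remove r): not present, no change. Set: {10, 4, t}

Final set: {10, 4, t} (size 3)
4 is in the final set.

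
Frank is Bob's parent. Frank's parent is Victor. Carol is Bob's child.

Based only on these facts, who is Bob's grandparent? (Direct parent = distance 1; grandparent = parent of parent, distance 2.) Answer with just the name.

Reconstructing the parent chain from the given facts:
  Victor -> Frank -> Bob -> Carol
(each arrow means 'parent of the next')
Positions in the chain (0 = top):
  position of Victor: 0
  position of Frank: 1
  position of Bob: 2
  position of Carol: 3

Bob is at position 2; the grandparent is 2 steps up the chain, i.e. position 0: Victor.

Answer: Victor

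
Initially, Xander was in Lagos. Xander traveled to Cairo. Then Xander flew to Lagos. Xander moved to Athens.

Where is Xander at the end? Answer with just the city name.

Answer: Athens

Derivation:
Tracking Xander's location:
Start: Xander is in Lagos.
After move 1: Lagos -> Cairo. Xander is in Cairo.
After move 2: Cairo -> Lagos. Xander is in Lagos.
After move 3: Lagos -> Athens. Xander is in Athens.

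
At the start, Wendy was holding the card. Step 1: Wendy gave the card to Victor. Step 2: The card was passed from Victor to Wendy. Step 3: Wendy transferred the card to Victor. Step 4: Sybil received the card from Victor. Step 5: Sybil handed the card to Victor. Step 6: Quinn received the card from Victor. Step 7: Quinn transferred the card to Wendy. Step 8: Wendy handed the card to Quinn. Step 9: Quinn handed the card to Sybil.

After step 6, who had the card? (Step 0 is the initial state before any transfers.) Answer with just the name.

Tracking the card holder through step 6:
After step 0 (start): Wendy
After step 1: Victor
After step 2: Wendy
After step 3: Victor
After step 4: Sybil
After step 5: Victor
After step 6: Quinn

At step 6, the holder is Quinn.

Answer: Quinn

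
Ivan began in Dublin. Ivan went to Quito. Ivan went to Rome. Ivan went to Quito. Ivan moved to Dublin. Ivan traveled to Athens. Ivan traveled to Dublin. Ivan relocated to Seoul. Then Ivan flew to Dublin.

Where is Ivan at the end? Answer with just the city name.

Tracking Ivan's location:
Start: Ivan is in Dublin.
After move 1: Dublin -> Quito. Ivan is in Quito.
After move 2: Quito -> Rome. Ivan is in Rome.
After move 3: Rome -> Quito. Ivan is in Quito.
After move 4: Quito -> Dublin. Ivan is in Dublin.
After move 5: Dublin -> Athens. Ivan is in Athens.
After move 6: Athens -> Dublin. Ivan is in Dublin.
After move 7: Dublin -> Seoul. Ivan is in Seoul.
After move 8: Seoul -> Dublin. Ivan is in Dublin.

Answer: Dublin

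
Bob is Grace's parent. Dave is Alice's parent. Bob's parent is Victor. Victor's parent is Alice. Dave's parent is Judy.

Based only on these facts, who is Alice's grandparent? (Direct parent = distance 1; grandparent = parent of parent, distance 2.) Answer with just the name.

Reconstructing the parent chain from the given facts:
  Judy -> Dave -> Alice -> Victor -> Bob -> Grace
(each arrow means 'parent of the next')
Positions in the chain (0 = top):
  position of Judy: 0
  position of Dave: 1
  position of Alice: 2
  position of Victor: 3
  position of Bob: 4
  position of Grace: 5

Alice is at position 2; the grandparent is 2 steps up the chain, i.e. position 0: Judy.

Answer: Judy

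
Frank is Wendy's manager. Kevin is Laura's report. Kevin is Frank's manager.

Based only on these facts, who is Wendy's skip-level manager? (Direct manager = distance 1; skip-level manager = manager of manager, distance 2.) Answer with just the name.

Reconstructing the manager chain from the given facts:
  Laura -> Kevin -> Frank -> Wendy
(each arrow means 'manager of the next')
Positions in the chain (0 = top):
  position of Laura: 0
  position of Kevin: 1
  position of Frank: 2
  position of Wendy: 3

Wendy is at position 3; the skip-level manager is 2 steps up the chain, i.e. position 1: Kevin.

Answer: Kevin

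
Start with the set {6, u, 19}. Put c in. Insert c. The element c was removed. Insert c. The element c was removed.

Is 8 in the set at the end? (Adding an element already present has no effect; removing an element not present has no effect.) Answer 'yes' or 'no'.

Tracking the set through each operation:
Start: {19, 6, u}
Event 1 (add c): added. Set: {19, 6, c, u}
Event 2 (add c): already present, no change. Set: {19, 6, c, u}
Event 3 (remove c): removed. Set: {19, 6, u}
Event 4 (add c): added. Set: {19, 6, c, u}
Event 5 (remove c): removed. Set: {19, 6, u}

Final set: {19, 6, u} (size 3)
8 is NOT in the final set.

Answer: no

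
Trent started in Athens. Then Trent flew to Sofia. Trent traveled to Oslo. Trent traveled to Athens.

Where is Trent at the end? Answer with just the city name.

Answer: Athens

Derivation:
Tracking Trent's location:
Start: Trent is in Athens.
After move 1: Athens -> Sofia. Trent is in Sofia.
After move 2: Sofia -> Oslo. Trent is in Oslo.
After move 3: Oslo -> Athens. Trent is in Athens.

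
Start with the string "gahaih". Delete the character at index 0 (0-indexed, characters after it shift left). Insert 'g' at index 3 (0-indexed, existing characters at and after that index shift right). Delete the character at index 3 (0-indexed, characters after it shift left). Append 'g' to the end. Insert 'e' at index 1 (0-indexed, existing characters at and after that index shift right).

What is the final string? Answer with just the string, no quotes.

Applying each edit step by step:
Start: "gahaih"
Op 1 (delete idx 0 = 'g'): "gahaih" -> "ahaih"
Op 2 (insert 'g' at idx 3): "ahaih" -> "ahagih"
Op 3 (delete idx 3 = 'g'): "ahagih" -> "ahaih"
Op 4 (append 'g'): "ahaih" -> "ahaihg"
Op 5 (insert 'e' at idx 1): "ahaihg" -> "aehaihg"

Answer: aehaihg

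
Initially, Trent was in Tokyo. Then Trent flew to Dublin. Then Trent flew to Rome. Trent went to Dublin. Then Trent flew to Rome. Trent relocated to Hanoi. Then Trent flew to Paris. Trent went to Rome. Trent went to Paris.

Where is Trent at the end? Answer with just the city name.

Answer: Paris

Derivation:
Tracking Trent's location:
Start: Trent is in Tokyo.
After move 1: Tokyo -> Dublin. Trent is in Dublin.
After move 2: Dublin -> Rome. Trent is in Rome.
After move 3: Rome -> Dublin. Trent is in Dublin.
After move 4: Dublin -> Rome. Trent is in Rome.
After move 5: Rome -> Hanoi. Trent is in Hanoi.
After move 6: Hanoi -> Paris. Trent is in Paris.
After move 7: Paris -> Rome. Trent is in Rome.
After move 8: Rome -> Paris. Trent is in Paris.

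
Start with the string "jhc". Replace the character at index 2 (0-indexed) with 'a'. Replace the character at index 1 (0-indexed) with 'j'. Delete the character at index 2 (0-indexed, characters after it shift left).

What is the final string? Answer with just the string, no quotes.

Answer: jj

Derivation:
Applying each edit step by step:
Start: "jhc"
Op 1 (replace idx 2: 'c' -> 'a'): "jhc" -> "jha"
Op 2 (replace idx 1: 'h' -> 'j'): "jha" -> "jja"
Op 3 (delete idx 2 = 'a'): "jja" -> "jj"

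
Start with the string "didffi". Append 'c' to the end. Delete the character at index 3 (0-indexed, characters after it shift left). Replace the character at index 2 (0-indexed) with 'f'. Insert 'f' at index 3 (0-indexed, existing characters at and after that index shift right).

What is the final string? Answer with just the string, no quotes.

Answer: difffic

Derivation:
Applying each edit step by step:
Start: "didffi"
Op 1 (append 'c'): "didffi" -> "didffic"
Op 2 (delete idx 3 = 'f'): "didffic" -> "didfic"
Op 3 (replace idx 2: 'd' -> 'f'): "didfic" -> "diffic"
Op 4 (insert 'f' at idx 3): "diffic" -> "difffic"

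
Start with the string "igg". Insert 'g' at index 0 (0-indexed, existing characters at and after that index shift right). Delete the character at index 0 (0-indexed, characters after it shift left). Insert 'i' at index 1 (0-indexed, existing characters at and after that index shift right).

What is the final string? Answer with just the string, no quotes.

Answer: iigg

Derivation:
Applying each edit step by step:
Start: "igg"
Op 1 (insert 'g' at idx 0): "igg" -> "gigg"
Op 2 (delete idx 0 = 'g'): "gigg" -> "igg"
Op 3 (insert 'i' at idx 1): "igg" -> "iigg"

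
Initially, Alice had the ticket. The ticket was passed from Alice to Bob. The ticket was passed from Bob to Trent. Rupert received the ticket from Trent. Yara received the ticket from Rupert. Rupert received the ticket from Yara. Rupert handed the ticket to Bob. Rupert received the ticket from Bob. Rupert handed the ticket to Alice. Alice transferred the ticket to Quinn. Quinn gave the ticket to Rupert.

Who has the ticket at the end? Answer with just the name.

Answer: Rupert

Derivation:
Tracking the ticket through each event:
Start: Alice has the ticket.
After event 1: Bob has the ticket.
After event 2: Trent has the ticket.
After event 3: Rupert has the ticket.
After event 4: Yara has the ticket.
After event 5: Rupert has the ticket.
After event 6: Bob has the ticket.
After event 7: Rupert has the ticket.
After event 8: Alice has the ticket.
After event 9: Quinn has the ticket.
After event 10: Rupert has the ticket.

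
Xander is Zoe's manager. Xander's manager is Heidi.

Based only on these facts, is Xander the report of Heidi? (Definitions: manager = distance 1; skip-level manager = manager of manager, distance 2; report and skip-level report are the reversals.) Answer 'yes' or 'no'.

Reconstructing the manager chain from the given facts:
  Heidi -> Xander -> Zoe
(each arrow means 'manager of the next')
Positions in the chain (0 = top):
  position of Heidi: 0
  position of Xander: 1
  position of Zoe: 2

Xander is at position 1, Heidi is at position 0; signed distance (j - i) = -1.
'report' requires j - i = -1. Actual distance is -1, so the relation HOLDS.

Answer: yes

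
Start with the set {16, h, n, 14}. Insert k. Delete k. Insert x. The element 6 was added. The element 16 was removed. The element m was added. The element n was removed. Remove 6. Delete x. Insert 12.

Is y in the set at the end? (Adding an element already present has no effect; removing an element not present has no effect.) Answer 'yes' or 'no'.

Answer: no

Derivation:
Tracking the set through each operation:
Start: {14, 16, h, n}
Event 1 (add k): added. Set: {14, 16, h, k, n}
Event 2 (remove k): removed. Set: {14, 16, h, n}
Event 3 (add x): added. Set: {14, 16, h, n, x}
Event 4 (add 6): added. Set: {14, 16, 6, h, n, x}
Event 5 (remove 16): removed. Set: {14, 6, h, n, x}
Event 6 (add m): added. Set: {14, 6, h, m, n, x}
Event 7 (remove n): removed. Set: {14, 6, h, m, x}
Event 8 (remove 6): removed. Set: {14, h, m, x}
Event 9 (remove x): removed. Set: {14, h, m}
Event 10 (add 12): added. Set: {12, 14, h, m}

Final set: {12, 14, h, m} (size 4)
y is NOT in the final set.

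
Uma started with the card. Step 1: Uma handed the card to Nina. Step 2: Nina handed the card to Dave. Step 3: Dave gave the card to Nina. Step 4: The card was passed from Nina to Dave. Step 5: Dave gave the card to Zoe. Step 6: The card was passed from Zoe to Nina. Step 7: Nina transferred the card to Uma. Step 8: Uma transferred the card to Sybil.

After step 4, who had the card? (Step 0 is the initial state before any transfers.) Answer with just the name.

Answer: Dave

Derivation:
Tracking the card holder through step 4:
After step 0 (start): Uma
After step 1: Nina
After step 2: Dave
After step 3: Nina
After step 4: Dave

At step 4, the holder is Dave.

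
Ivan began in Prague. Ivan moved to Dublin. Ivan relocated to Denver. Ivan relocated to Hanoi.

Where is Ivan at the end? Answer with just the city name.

Tracking Ivan's location:
Start: Ivan is in Prague.
After move 1: Prague -> Dublin. Ivan is in Dublin.
After move 2: Dublin -> Denver. Ivan is in Denver.
After move 3: Denver -> Hanoi. Ivan is in Hanoi.

Answer: Hanoi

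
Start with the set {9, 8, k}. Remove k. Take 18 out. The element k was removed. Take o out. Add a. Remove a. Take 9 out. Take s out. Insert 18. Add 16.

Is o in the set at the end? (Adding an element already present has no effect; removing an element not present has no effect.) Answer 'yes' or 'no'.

Tracking the set through each operation:
Start: {8, 9, k}
Event 1 (remove k): removed. Set: {8, 9}
Event 2 (remove 18): not present, no change. Set: {8, 9}
Event 3 (remove k): not present, no change. Set: {8, 9}
Event 4 (remove o): not present, no change. Set: {8, 9}
Event 5 (add a): added. Set: {8, 9, a}
Event 6 (remove a): removed. Set: {8, 9}
Event 7 (remove 9): removed. Set: {8}
Event 8 (remove s): not present, no change. Set: {8}
Event 9 (add 18): added. Set: {18, 8}
Event 10 (add 16): added. Set: {16, 18, 8}

Final set: {16, 18, 8} (size 3)
o is NOT in the final set.

Answer: no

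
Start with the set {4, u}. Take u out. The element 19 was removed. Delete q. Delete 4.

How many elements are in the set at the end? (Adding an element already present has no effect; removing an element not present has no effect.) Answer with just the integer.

Answer: 0

Derivation:
Tracking the set through each operation:
Start: {4, u}
Event 1 (remove u): removed. Set: {4}
Event 2 (remove 19): not present, no change. Set: {4}
Event 3 (remove q): not present, no change. Set: {4}
Event 4 (remove 4): removed. Set: {}

Final set: {} (size 0)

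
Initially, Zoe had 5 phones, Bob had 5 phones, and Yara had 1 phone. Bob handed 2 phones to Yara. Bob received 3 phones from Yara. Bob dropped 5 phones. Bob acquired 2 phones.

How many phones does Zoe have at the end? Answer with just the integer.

Answer: 5

Derivation:
Tracking counts step by step:
Start: Zoe=5, Bob=5, Yara=1
Event 1 (Bob -> Yara, 2): Bob: 5 -> 3, Yara: 1 -> 3. State: Zoe=5, Bob=3, Yara=3
Event 2 (Yara -> Bob, 3): Yara: 3 -> 0, Bob: 3 -> 6. State: Zoe=5, Bob=6, Yara=0
Event 3 (Bob -5): Bob: 6 -> 1. State: Zoe=5, Bob=1, Yara=0
Event 4 (Bob +2): Bob: 1 -> 3. State: Zoe=5, Bob=3, Yara=0

Zoe's final count: 5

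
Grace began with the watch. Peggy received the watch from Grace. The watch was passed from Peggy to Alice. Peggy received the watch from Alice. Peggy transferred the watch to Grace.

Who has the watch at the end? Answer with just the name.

Answer: Grace

Derivation:
Tracking the watch through each event:
Start: Grace has the watch.
After event 1: Peggy has the watch.
After event 2: Alice has the watch.
After event 3: Peggy has the watch.
After event 4: Grace has the watch.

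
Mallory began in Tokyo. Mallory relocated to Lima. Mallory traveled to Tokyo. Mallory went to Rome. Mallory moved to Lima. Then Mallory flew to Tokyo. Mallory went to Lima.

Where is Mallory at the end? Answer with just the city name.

Tracking Mallory's location:
Start: Mallory is in Tokyo.
After move 1: Tokyo -> Lima. Mallory is in Lima.
After move 2: Lima -> Tokyo. Mallory is in Tokyo.
After move 3: Tokyo -> Rome. Mallory is in Rome.
After move 4: Rome -> Lima. Mallory is in Lima.
After move 5: Lima -> Tokyo. Mallory is in Tokyo.
After move 6: Tokyo -> Lima. Mallory is in Lima.

Answer: Lima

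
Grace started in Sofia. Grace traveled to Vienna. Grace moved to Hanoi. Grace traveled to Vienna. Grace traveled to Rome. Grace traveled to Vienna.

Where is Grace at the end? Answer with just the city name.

Answer: Vienna

Derivation:
Tracking Grace's location:
Start: Grace is in Sofia.
After move 1: Sofia -> Vienna. Grace is in Vienna.
After move 2: Vienna -> Hanoi. Grace is in Hanoi.
After move 3: Hanoi -> Vienna. Grace is in Vienna.
After move 4: Vienna -> Rome. Grace is in Rome.
After move 5: Rome -> Vienna. Grace is in Vienna.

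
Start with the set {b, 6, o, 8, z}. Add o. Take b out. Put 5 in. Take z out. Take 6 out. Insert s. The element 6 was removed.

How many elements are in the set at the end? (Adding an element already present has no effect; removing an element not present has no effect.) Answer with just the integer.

Answer: 4

Derivation:
Tracking the set through each operation:
Start: {6, 8, b, o, z}
Event 1 (add o): already present, no change. Set: {6, 8, b, o, z}
Event 2 (remove b): removed. Set: {6, 8, o, z}
Event 3 (add 5): added. Set: {5, 6, 8, o, z}
Event 4 (remove z): removed. Set: {5, 6, 8, o}
Event 5 (remove 6): removed. Set: {5, 8, o}
Event 6 (add s): added. Set: {5, 8, o, s}
Event 7 (remove 6): not present, no change. Set: {5, 8, o, s}

Final set: {5, 8, o, s} (size 4)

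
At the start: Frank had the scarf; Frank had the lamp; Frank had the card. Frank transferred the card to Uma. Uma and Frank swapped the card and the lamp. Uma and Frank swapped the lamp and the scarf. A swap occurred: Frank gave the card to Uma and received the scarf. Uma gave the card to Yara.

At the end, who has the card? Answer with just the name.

Tracking all object holders:
Start: scarf:Frank, lamp:Frank, card:Frank
Event 1 (give card: Frank -> Uma). State: scarf:Frank, lamp:Frank, card:Uma
Event 2 (swap card<->lamp: now card:Frank, lamp:Uma). State: scarf:Frank, lamp:Uma, card:Frank
Event 3 (swap lamp<->scarf: now lamp:Frank, scarf:Uma). State: scarf:Uma, lamp:Frank, card:Frank
Event 4 (swap card<->scarf: now card:Uma, scarf:Frank). State: scarf:Frank, lamp:Frank, card:Uma
Event 5 (give card: Uma -> Yara). State: scarf:Frank, lamp:Frank, card:Yara

Final state: scarf:Frank, lamp:Frank, card:Yara
The card is held by Yara.

Answer: Yara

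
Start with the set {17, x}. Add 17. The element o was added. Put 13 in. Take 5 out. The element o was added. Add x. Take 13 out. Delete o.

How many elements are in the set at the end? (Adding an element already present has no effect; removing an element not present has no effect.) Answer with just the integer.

Answer: 2

Derivation:
Tracking the set through each operation:
Start: {17, x}
Event 1 (add 17): already present, no change. Set: {17, x}
Event 2 (add o): added. Set: {17, o, x}
Event 3 (add 13): added. Set: {13, 17, o, x}
Event 4 (remove 5): not present, no change. Set: {13, 17, o, x}
Event 5 (add o): already present, no change. Set: {13, 17, o, x}
Event 6 (add x): already present, no change. Set: {13, 17, o, x}
Event 7 (remove 13): removed. Set: {17, o, x}
Event 8 (remove o): removed. Set: {17, x}

Final set: {17, x} (size 2)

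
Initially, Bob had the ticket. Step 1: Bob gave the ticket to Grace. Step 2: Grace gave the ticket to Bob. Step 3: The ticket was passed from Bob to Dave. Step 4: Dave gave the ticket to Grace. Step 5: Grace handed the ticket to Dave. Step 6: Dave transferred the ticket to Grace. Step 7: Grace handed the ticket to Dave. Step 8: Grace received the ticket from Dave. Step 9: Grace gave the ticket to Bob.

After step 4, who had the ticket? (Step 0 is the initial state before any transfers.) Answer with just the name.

Tracking the ticket holder through step 4:
After step 0 (start): Bob
After step 1: Grace
After step 2: Bob
After step 3: Dave
After step 4: Grace

At step 4, the holder is Grace.

Answer: Grace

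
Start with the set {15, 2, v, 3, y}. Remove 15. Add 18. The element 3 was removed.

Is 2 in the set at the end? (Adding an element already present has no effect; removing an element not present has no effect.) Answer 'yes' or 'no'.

Tracking the set through each operation:
Start: {15, 2, 3, v, y}
Event 1 (remove 15): removed. Set: {2, 3, v, y}
Event 2 (add 18): added. Set: {18, 2, 3, v, y}
Event 3 (remove 3): removed. Set: {18, 2, v, y}

Final set: {18, 2, v, y} (size 4)
2 is in the final set.

Answer: yes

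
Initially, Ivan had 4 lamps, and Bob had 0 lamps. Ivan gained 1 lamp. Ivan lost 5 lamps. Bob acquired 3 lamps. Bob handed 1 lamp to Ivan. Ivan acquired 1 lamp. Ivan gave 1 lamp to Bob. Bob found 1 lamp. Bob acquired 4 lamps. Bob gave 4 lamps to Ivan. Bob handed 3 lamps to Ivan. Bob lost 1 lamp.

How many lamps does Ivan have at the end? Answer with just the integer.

Answer: 8

Derivation:
Tracking counts step by step:
Start: Ivan=4, Bob=0
Event 1 (Ivan +1): Ivan: 4 -> 5. State: Ivan=5, Bob=0
Event 2 (Ivan -5): Ivan: 5 -> 0. State: Ivan=0, Bob=0
Event 3 (Bob +3): Bob: 0 -> 3. State: Ivan=0, Bob=3
Event 4 (Bob -> Ivan, 1): Bob: 3 -> 2, Ivan: 0 -> 1. State: Ivan=1, Bob=2
Event 5 (Ivan +1): Ivan: 1 -> 2. State: Ivan=2, Bob=2
Event 6 (Ivan -> Bob, 1): Ivan: 2 -> 1, Bob: 2 -> 3. State: Ivan=1, Bob=3
Event 7 (Bob +1): Bob: 3 -> 4. State: Ivan=1, Bob=4
Event 8 (Bob +4): Bob: 4 -> 8. State: Ivan=1, Bob=8
Event 9 (Bob -> Ivan, 4): Bob: 8 -> 4, Ivan: 1 -> 5. State: Ivan=5, Bob=4
Event 10 (Bob -> Ivan, 3): Bob: 4 -> 1, Ivan: 5 -> 8. State: Ivan=8, Bob=1
Event 11 (Bob -1): Bob: 1 -> 0. State: Ivan=8, Bob=0

Ivan's final count: 8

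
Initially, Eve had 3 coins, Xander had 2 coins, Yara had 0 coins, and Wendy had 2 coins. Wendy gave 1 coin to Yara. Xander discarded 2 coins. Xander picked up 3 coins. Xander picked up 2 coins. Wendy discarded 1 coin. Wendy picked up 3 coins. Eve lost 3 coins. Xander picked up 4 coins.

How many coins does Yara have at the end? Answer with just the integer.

Tracking counts step by step:
Start: Eve=3, Xander=2, Yara=0, Wendy=2
Event 1 (Wendy -> Yara, 1): Wendy: 2 -> 1, Yara: 0 -> 1. State: Eve=3, Xander=2, Yara=1, Wendy=1
Event 2 (Xander -2): Xander: 2 -> 0. State: Eve=3, Xander=0, Yara=1, Wendy=1
Event 3 (Xander +3): Xander: 0 -> 3. State: Eve=3, Xander=3, Yara=1, Wendy=1
Event 4 (Xander +2): Xander: 3 -> 5. State: Eve=3, Xander=5, Yara=1, Wendy=1
Event 5 (Wendy -1): Wendy: 1 -> 0. State: Eve=3, Xander=5, Yara=1, Wendy=0
Event 6 (Wendy +3): Wendy: 0 -> 3. State: Eve=3, Xander=5, Yara=1, Wendy=3
Event 7 (Eve -3): Eve: 3 -> 0. State: Eve=0, Xander=5, Yara=1, Wendy=3
Event 8 (Xander +4): Xander: 5 -> 9. State: Eve=0, Xander=9, Yara=1, Wendy=3

Yara's final count: 1

Answer: 1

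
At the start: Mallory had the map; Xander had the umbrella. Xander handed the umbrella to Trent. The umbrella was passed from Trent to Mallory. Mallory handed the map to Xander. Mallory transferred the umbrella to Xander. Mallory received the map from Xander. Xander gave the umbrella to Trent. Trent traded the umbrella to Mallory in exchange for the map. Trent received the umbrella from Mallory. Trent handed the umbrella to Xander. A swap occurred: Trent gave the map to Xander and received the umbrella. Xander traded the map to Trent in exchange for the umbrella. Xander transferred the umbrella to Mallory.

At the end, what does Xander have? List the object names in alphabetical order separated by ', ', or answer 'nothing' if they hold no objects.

Tracking all object holders:
Start: map:Mallory, umbrella:Xander
Event 1 (give umbrella: Xander -> Trent). State: map:Mallory, umbrella:Trent
Event 2 (give umbrella: Trent -> Mallory). State: map:Mallory, umbrella:Mallory
Event 3 (give map: Mallory -> Xander). State: map:Xander, umbrella:Mallory
Event 4 (give umbrella: Mallory -> Xander). State: map:Xander, umbrella:Xander
Event 5 (give map: Xander -> Mallory). State: map:Mallory, umbrella:Xander
Event 6 (give umbrella: Xander -> Trent). State: map:Mallory, umbrella:Trent
Event 7 (swap umbrella<->map: now umbrella:Mallory, map:Trent). State: map:Trent, umbrella:Mallory
Event 8 (give umbrella: Mallory -> Trent). State: map:Trent, umbrella:Trent
Event 9 (give umbrella: Trent -> Xander). State: map:Trent, umbrella:Xander
Event 10 (swap map<->umbrella: now map:Xander, umbrella:Trent). State: map:Xander, umbrella:Trent
Event 11 (swap map<->umbrella: now map:Trent, umbrella:Xander). State: map:Trent, umbrella:Xander
Event 12 (give umbrella: Xander -> Mallory). State: map:Trent, umbrella:Mallory

Final state: map:Trent, umbrella:Mallory
Xander holds: (nothing).

Answer: nothing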